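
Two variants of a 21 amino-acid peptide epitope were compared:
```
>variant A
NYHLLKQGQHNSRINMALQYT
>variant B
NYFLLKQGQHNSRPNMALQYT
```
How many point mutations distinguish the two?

Comparing position by position, 2 positions differ: 3 (H/F), 14 (I/P).

2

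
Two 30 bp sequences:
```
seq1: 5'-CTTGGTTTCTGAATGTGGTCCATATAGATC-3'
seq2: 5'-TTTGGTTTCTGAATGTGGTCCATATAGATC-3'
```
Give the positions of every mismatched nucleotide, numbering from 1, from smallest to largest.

Scanning 1-based: 1: C/T.

1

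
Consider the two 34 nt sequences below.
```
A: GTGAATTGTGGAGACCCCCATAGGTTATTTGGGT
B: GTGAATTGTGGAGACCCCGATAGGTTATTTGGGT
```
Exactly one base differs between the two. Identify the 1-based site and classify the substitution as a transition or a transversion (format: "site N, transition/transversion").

Site 19 changes C→G. C is a pyrimidine and G is a purine, so this is a transversion.

site 19, transversion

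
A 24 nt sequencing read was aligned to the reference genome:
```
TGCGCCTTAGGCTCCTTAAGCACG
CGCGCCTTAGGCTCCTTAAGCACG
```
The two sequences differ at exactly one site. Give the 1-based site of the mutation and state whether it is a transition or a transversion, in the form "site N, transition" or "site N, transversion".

The sequences differ only at site 1: T→C (pyrimidine→pyrimidine), a transition.

site 1, transition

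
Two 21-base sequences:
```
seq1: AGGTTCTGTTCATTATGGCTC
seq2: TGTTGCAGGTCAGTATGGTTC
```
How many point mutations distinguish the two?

7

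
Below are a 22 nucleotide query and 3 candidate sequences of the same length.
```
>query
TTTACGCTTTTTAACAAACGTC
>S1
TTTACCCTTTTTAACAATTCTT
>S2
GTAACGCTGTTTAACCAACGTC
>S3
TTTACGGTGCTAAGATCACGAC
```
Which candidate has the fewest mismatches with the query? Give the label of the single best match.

S1 differs at 5 bases; S2 differs at 4 bases; S3 differs at 9 bases. The closest is S2.

S2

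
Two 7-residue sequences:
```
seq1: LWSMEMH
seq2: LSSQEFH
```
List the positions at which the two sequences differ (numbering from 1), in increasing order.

Differences at position 2 (W→S), position 4 (M→Q), position 6 (M→F).

2, 4, 6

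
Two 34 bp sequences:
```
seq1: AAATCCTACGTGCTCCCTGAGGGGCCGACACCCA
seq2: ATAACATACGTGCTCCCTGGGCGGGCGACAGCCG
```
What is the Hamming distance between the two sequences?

The sequences differ at bases 2, 4, 6, 20, 22, 25, 31, 34 (1-based) — 8 in total.

8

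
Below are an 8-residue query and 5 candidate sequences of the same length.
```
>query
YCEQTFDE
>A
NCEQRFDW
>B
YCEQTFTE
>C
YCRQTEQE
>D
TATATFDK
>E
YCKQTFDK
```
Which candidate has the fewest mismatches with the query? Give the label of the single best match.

B

A differs at 3 positions; B differs at 1 position; C differs at 3 positions; D differs at 5 positions; E differs at 2 positions. The closest is B.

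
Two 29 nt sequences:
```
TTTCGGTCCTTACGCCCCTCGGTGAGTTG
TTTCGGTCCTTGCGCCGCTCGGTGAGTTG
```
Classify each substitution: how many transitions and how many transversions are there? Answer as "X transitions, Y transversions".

1 transition, 1 transversion

Mismatches (1-based):
position 12: A→G (purine→purine, transition)
position 17: C→G (pyrimidine→purine, transversion)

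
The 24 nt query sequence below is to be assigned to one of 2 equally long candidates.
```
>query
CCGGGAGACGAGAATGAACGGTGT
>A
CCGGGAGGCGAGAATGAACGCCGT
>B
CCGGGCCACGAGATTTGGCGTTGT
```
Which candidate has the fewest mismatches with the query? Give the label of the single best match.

Hamming distances to query — A: 3; B: 7.
Smallest is A with 3 mismatches.

A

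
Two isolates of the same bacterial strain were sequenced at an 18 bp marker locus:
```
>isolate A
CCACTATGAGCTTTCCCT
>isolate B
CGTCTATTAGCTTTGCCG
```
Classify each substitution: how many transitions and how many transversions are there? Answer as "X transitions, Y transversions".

0 transitions, 5 transversions

Mismatches (1-based):
position 2: C→G (pyrimidine→purine, transversion)
position 3: A→T (purine→pyrimidine, transversion)
position 8: G→T (purine→pyrimidine, transversion)
position 15: C→G (pyrimidine→purine, transversion)
position 18: T→G (pyrimidine→purine, transversion)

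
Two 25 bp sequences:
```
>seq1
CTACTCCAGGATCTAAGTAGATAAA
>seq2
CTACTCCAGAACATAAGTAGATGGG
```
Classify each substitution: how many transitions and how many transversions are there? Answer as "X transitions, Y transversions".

5 transitions, 1 transversion

Mismatches (1-based):
site 10: G→A (purine→purine, transition)
site 12: T→C (pyrimidine→pyrimidine, transition)
site 13: C→A (pyrimidine→purine, transversion)
site 23: A→G (purine→purine, transition)
site 24: A→G (purine→purine, transition)
site 25: A→G (purine→purine, transition)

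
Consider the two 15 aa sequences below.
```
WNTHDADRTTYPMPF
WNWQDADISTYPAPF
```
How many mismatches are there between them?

5

The sequences differ at positions 3, 4, 8, 9, 13 (1-based) — 5 in total.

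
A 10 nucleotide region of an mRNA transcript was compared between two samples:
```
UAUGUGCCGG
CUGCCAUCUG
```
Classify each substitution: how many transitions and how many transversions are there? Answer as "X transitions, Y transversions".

Mismatches (1-based):
position 1: U→C (pyrimidine→pyrimidine, transition)
position 2: A→U (purine→pyrimidine, transversion)
position 3: U→G (pyrimidine→purine, transversion)
position 4: G→C (purine→pyrimidine, transversion)
position 5: U→C (pyrimidine→pyrimidine, transition)
position 6: G→A (purine→purine, transition)
position 7: C→U (pyrimidine→pyrimidine, transition)
position 9: G→U (purine→pyrimidine, transversion)

4 transitions, 4 transversions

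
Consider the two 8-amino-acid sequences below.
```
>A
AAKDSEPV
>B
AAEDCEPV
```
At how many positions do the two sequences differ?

2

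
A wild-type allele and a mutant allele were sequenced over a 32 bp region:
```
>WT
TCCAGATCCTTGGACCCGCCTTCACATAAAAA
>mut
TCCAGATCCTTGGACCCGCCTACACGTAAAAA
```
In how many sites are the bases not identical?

2

Mismatches (1-based): site 22: T→A; site 26: A→G.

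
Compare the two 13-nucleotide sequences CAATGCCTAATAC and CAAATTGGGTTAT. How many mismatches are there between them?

Comparing position by position, 8 bases differ: 4 (T/A), 5 (G/T), 6 (C/T), 7 (C/G), 8 (T/G), 9 (A/G), 10 (A/T), 13 (C/T).

8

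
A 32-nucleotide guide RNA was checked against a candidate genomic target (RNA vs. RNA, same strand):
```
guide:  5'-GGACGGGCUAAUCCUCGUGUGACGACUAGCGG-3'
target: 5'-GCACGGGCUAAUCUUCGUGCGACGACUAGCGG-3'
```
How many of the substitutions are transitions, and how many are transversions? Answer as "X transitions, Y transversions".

Mismatches (1-based):
position 2: G→C (purine→pyrimidine, transversion)
position 14: C→U (pyrimidine→pyrimidine, transition)
position 20: U→C (pyrimidine→pyrimidine, transition)

2 transitions, 1 transversion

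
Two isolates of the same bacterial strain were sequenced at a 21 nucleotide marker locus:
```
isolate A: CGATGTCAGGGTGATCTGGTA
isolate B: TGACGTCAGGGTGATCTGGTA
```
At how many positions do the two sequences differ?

The sequences differ at positions 1, 4 (1-based) — 2 in total.

2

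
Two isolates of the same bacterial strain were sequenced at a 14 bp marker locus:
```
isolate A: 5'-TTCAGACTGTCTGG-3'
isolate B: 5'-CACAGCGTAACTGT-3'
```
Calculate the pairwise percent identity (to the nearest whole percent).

Mismatches at positions 1, 2, 6, 7, 9, 10, 14 (1-based): 7 of 14.
Identical positions: 7/14 = 50% → 50%.

50%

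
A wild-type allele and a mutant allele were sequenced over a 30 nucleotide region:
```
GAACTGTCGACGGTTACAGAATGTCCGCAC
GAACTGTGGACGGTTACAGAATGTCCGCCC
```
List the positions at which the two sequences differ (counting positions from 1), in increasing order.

8, 29

Scanning 1-based: 8: C/G; 29: A/C.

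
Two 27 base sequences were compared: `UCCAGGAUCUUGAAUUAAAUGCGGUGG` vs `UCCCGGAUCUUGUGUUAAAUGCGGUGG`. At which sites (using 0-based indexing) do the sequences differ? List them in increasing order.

Scanning 0-based: 3: A/C; 12: A/U; 13: A/G.

3, 12, 13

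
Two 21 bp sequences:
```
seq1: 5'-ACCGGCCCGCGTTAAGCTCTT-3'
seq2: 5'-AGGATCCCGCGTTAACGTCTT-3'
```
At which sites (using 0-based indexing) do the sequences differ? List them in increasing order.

1, 2, 3, 4, 15, 16

Differences at site 1 (C→G), site 2 (C→G), site 3 (G→A), site 4 (G→T), site 15 (G→C), site 16 (C→G).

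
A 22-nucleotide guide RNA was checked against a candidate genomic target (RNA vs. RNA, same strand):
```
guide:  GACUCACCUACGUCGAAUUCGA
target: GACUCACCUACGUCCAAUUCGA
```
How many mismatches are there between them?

Comparing position by position, 1 position differs: 15 (G/C).

1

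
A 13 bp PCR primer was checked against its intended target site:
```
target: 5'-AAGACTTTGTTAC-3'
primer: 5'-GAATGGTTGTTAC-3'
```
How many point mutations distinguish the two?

Comparing position by position, 5 bases differ: 1 (A/G), 3 (G/A), 4 (A/T), 5 (C/G), 6 (T/G).

5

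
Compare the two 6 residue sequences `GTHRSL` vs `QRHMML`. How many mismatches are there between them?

4

Mismatches (1-based): residue 1: G→Q; residue 2: T→R; residue 4: R→M; residue 5: S→M.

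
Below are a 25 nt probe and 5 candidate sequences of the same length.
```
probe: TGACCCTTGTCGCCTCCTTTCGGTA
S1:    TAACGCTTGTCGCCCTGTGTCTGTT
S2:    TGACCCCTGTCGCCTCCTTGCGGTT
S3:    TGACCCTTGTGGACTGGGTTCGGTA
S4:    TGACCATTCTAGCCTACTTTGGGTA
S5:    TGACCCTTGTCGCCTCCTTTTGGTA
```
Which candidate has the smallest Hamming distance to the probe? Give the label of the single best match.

Hamming distances to probe — S1: 8; S2: 3; S3: 5; S4: 5; S5: 1.
Smallest is S5 with 1 mismatch.

S5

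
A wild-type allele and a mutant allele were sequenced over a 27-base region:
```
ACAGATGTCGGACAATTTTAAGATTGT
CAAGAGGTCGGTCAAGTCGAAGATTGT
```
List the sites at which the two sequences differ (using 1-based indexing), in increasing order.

Differences at site 1 (A→C), site 2 (C→A), site 6 (T→G), site 12 (A→T), site 16 (T→G), site 18 (T→C), site 19 (T→G).

1, 2, 6, 12, 16, 18, 19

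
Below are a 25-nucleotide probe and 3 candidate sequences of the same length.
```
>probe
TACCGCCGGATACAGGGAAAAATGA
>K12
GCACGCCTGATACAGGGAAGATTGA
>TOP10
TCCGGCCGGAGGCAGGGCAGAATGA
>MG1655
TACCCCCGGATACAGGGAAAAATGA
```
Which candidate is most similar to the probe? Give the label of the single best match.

MG1655

K12 differs at 6 positions; TOP10 differs at 6 positions; MG1655 differs at 1 position. The closest is MG1655.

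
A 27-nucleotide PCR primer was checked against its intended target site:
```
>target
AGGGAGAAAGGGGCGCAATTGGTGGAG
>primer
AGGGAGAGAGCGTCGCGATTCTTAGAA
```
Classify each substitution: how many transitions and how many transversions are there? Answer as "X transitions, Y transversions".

4 transitions, 4 transversions

Transitions (purine↔purine or pyrimidine↔pyrimidine): 8 A→G, 17 A→G, 24 G→A, 27 G→A.
Transversions (purine↔pyrimidine): 11 G→C, 13 G→T, 21 G→C, 22 G→T.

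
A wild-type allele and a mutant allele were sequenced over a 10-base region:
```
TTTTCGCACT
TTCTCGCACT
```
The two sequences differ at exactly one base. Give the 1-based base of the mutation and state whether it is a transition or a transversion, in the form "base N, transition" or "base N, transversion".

base 3, transition

Base 3 changes T→C. T is a pyrimidine and C is a pyrimidine, so this is a transition.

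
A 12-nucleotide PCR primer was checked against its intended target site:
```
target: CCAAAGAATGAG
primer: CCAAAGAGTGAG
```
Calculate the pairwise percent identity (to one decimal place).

91.7%

Mismatch at position 8 (1-based): 1 of 12.
Identical positions: 11/12 = 91.67% → 91.7%.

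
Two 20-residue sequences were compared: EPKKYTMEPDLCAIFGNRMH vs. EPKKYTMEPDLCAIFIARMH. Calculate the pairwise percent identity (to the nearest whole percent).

90%

Mismatches at positions 16, 17 (1-based): 2 of 20.
Identical positions: 18/20 = 90% → 90%.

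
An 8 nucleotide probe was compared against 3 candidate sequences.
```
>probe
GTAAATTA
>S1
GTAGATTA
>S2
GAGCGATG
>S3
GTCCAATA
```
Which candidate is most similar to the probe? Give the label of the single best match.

S1

S1 differs at 1 position; S2 differs at 6 positions; S3 differs at 3 positions. The closest is S1.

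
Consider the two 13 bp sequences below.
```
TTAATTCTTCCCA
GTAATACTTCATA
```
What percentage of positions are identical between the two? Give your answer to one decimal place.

69.2%

4 positions differ (1, 6, 11, 12), so 9 of 13 match: 9/13 = 69.23%.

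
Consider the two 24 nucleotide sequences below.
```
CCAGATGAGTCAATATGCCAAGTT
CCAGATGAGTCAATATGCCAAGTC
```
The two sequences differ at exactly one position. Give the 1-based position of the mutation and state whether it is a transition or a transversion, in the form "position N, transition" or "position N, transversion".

Position 24 changes T→C. T is a pyrimidine and C is a pyrimidine, so this is a transition.

position 24, transition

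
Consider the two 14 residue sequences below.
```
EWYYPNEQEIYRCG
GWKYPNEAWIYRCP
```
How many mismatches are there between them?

Mismatches (1-based): residue 1: E→G; residue 3: Y→K; residue 8: Q→A; residue 9: E→W; residue 14: G→P.

5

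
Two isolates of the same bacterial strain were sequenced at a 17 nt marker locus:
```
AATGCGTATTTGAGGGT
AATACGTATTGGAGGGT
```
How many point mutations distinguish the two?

2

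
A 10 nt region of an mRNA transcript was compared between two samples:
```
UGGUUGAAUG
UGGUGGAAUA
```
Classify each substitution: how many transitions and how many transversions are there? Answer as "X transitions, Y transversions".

Transitions (purine↔purine or pyrimidine↔pyrimidine): 10 G→A.
Transversions (purine↔pyrimidine): 5 U→G.

1 transition, 1 transversion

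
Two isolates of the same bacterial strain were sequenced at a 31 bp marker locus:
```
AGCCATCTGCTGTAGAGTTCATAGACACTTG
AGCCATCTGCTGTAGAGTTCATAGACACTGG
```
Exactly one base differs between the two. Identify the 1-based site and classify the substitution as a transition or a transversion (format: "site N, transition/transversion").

site 30, transversion

The sequences differ only at site 30: T→G (pyrimidine→purine), a transversion.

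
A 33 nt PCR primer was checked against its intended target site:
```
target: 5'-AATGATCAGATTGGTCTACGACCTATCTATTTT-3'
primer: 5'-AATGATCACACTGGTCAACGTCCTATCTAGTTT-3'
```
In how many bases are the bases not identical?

Comparing position by position, 5 bases differ: 9 (G/C), 11 (T/C), 17 (T/A), 21 (A/T), 30 (T/G).

5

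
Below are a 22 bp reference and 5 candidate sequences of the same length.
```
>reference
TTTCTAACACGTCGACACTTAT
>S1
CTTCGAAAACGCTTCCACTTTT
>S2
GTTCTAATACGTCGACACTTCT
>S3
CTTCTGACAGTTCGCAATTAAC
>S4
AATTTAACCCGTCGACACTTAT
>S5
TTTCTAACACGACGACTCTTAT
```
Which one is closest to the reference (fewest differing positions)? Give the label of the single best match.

S1 differs at 8 positions; S2 differs at 3 positions; S3 differs at 9 positions; S4 differs at 4 positions; S5 differs at 2 positions. The closest is S5.

S5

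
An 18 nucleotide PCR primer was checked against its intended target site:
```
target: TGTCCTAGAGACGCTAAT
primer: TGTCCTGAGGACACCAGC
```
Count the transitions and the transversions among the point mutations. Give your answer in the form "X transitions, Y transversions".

7 transitions, 0 transversions

Transitions (purine↔purine or pyrimidine↔pyrimidine): 7 A→G, 8 G→A, 9 A→G, 13 G→A, 15 T→C, 17 A→G, 18 T→C.
Transversions (purine↔pyrimidine): none.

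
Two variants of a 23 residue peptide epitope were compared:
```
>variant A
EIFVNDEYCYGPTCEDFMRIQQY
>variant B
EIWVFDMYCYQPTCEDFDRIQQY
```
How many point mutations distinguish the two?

5

The sequences differ at residues 3, 5, 7, 11, 18 (1-based) — 5 in total.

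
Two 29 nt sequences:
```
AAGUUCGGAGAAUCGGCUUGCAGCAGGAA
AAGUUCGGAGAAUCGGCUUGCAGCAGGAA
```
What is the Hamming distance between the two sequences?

The two sequences are identical at every position.

0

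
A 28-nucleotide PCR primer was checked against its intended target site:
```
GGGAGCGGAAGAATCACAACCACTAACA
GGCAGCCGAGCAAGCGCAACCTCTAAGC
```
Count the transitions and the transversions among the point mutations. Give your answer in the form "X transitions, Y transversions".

2 transitions, 7 transversions

Transitions (purine↔purine or pyrimidine↔pyrimidine): 10 A→G, 16 A→G.
Transversions (purine↔pyrimidine): 3 G→C, 7 G→C, 11 G→C, 14 T→G, 22 A→T, 27 C→G, 28 A→C.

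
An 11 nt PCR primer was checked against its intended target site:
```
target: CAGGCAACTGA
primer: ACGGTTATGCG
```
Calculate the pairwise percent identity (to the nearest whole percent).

27%

Mismatches at positions 1, 2, 5, 6, 8, 9, 10, 11 (1-based): 8 of 11.
Identical positions: 3/11 = 27.27% → 27%.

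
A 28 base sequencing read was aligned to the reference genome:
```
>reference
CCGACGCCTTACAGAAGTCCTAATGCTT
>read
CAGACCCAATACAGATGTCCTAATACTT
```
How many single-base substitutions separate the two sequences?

6

The sequences differ at bases 2, 6, 8, 9, 16, 25 (1-based) — 6 in total.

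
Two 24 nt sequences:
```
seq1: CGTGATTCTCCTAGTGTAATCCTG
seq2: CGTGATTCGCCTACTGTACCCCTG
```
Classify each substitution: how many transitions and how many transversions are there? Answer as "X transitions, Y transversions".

1 transition, 3 transversions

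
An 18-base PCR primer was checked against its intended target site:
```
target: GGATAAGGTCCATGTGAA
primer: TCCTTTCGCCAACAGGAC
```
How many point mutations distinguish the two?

12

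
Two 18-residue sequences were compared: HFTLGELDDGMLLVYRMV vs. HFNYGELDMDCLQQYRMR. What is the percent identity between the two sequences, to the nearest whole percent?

8 positions differ (3, 4, 9, 10, 11, 13, 14, 18), so 10 of 18 match: 10/18 = 55.56%.

56%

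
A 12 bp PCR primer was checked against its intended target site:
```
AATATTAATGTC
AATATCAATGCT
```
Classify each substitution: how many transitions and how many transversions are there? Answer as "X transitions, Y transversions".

3 transitions, 0 transversions

Transitions (purine↔purine or pyrimidine↔pyrimidine): 6 T→C, 11 T→C, 12 C→T.
Transversions (purine↔pyrimidine): none.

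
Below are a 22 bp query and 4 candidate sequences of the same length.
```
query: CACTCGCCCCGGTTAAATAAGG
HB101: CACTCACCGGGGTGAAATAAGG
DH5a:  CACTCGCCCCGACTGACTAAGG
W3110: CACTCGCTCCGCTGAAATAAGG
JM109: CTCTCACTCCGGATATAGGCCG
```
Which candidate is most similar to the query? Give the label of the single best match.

Hamming distances to query — HB101: 4; DH5a: 4; W3110: 3; JM109: 9.
Smallest is W3110 with 3 mismatches.

W3110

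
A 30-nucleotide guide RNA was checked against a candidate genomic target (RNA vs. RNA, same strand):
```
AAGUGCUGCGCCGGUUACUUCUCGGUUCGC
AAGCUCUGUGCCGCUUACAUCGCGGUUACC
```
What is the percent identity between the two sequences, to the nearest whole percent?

Mismatches at positions 4, 5, 9, 14, 19, 22, 28, 29 (1-based): 8 of 30.
Identical positions: 22/30 = 73.33% → 73%.

73%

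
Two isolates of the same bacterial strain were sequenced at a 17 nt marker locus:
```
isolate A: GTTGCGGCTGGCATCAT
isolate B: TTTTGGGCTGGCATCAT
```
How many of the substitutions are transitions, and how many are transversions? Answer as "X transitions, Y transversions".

0 transitions, 3 transversions

Transitions (purine↔purine or pyrimidine↔pyrimidine): none.
Transversions (purine↔pyrimidine): 1 G→T, 4 G→T, 5 C→G.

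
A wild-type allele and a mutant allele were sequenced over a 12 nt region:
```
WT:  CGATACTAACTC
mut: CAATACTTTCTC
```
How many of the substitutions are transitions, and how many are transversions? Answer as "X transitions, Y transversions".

1 transition, 2 transversions

Mismatches (1-based):
position 2: G→A (purine→purine, transition)
position 8: A→T (purine→pyrimidine, transversion)
position 9: A→T (purine→pyrimidine, transversion)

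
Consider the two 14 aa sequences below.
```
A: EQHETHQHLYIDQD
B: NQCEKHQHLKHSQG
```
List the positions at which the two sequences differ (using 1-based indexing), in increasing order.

Scanning 1-based: 1: E/N; 3: H/C; 5: T/K; 10: Y/K; 11: I/H; 12: D/S; 14: D/G.

1, 3, 5, 10, 11, 12, 14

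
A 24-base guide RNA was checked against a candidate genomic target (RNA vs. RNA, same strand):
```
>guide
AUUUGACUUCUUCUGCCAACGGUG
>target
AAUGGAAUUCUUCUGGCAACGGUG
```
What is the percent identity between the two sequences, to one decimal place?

Mismatches at positions 2, 4, 7, 16 (1-based): 4 of 24.
Identical positions: 20/24 = 83.33% → 83.3%.

83.3%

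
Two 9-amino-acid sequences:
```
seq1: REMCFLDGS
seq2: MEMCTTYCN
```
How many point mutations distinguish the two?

Mismatches (1-based): position 1: R→M; position 5: F→T; position 6: L→T; position 7: D→Y; position 8: G→C; position 9: S→N.

6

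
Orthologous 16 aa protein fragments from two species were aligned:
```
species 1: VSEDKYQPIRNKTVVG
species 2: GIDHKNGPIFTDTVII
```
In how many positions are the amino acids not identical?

11

Comparing position by position, 11 positions differ: 1 (V/G), 2 (S/I), 3 (E/D), 4 (D/H), 6 (Y/N), 7 (Q/G), 10 (R/F), 11 (N/T), 12 (K/D), 15 (V/I), 16 (G/I).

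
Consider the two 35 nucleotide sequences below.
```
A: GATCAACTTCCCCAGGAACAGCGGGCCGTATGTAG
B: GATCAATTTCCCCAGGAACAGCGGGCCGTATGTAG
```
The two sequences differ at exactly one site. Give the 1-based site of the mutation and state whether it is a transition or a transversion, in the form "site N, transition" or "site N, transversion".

site 7, transition

Site 7 changes C→T. C is a pyrimidine and T is a pyrimidine, so this is a transition.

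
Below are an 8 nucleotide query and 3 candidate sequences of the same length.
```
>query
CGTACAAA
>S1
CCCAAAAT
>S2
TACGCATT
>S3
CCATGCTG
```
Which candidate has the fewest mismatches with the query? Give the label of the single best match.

S1 differs at 4 positions; S2 differs at 6 positions; S3 differs at 7 positions. The closest is S1.

S1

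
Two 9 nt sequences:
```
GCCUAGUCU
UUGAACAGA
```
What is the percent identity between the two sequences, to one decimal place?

11.1%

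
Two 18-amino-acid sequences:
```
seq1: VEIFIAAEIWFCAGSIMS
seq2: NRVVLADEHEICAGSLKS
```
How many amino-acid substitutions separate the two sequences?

Comparing position by position, 11 positions differ: 1 (V/N), 2 (E/R), 3 (I/V), 4 (F/V), 5 (I/L), 7 (A/D), 9 (I/H), 10 (W/E), 11 (F/I), 16 (I/L), 17 (M/K).

11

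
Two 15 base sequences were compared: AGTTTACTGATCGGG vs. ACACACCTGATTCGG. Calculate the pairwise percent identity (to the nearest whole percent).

53%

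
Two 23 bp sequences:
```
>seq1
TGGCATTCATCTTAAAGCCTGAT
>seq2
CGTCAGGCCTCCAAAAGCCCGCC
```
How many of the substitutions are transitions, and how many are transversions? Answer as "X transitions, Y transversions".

4 transitions, 6 transversions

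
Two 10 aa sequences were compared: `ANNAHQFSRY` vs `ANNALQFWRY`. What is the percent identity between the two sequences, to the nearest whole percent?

80%

Mismatches at positions 5, 8 (1-based): 2 of 10.
Identical positions: 8/10 = 80% → 80%.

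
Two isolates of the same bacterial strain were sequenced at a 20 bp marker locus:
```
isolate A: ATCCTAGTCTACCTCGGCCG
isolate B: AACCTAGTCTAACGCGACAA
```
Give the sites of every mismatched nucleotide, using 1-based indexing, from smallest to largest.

Scanning 1-based: 2: T/A; 12: C/A; 14: T/G; 17: G/A; 19: C/A; 20: G/A.

2, 12, 14, 17, 19, 20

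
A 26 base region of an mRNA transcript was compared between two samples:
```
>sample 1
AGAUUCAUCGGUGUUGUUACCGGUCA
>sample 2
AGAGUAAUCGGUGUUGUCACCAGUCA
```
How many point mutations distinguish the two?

Comparing position by position, 4 positions differ: 4 (U/G), 6 (C/A), 18 (U/C), 22 (G/A).

4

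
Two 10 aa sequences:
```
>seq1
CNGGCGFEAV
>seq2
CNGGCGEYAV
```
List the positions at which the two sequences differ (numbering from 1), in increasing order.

7, 8

Scanning 1-based: 7: F/E; 8: E/Y.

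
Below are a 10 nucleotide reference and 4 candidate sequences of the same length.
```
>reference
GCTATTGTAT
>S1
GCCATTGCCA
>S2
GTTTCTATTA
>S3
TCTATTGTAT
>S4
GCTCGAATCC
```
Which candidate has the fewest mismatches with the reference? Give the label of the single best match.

S3

Hamming distances to reference — S1: 4; S2: 6; S3: 1; S4: 6.
Smallest is S3 with 1 mismatch.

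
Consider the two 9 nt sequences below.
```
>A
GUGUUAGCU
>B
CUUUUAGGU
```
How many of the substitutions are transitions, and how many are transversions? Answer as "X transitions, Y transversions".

Transitions (purine↔purine or pyrimidine↔pyrimidine): none.
Transversions (purine↔pyrimidine): 1 G→C, 3 G→U, 8 C→G.

0 transitions, 3 transversions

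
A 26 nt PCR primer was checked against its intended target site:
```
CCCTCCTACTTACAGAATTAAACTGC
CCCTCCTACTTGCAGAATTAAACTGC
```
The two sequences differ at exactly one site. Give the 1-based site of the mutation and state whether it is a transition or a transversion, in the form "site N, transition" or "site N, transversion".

site 12, transition

The sequences differ only at site 12: A→G (purine→purine), a transition.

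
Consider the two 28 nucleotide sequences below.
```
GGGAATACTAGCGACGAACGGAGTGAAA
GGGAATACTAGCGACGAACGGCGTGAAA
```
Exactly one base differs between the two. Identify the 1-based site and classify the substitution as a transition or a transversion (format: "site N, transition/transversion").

site 22, transversion

Site 22 changes A→C. A is a purine and C is a pyrimidine, so this is a transversion.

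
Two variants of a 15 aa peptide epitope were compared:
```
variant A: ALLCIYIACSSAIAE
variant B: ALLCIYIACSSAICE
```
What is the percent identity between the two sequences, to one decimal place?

93.3%

1 position differs (14), so 14 of 15 match: 14/15 = 93.33%.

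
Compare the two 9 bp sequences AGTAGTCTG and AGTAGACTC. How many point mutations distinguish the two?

2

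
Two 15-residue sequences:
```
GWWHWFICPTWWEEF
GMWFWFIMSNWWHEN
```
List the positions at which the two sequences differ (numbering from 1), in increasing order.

2, 4, 8, 9, 10, 13, 15

Differences at position 2 (W→M), position 4 (H→F), position 8 (C→M), position 9 (P→S), position 10 (T→N), position 13 (E→H), position 15 (F→N).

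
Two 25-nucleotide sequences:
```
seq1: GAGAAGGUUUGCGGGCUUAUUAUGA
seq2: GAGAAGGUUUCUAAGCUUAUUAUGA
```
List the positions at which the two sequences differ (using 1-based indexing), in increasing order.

Scanning 1-based: 11: G/C; 12: C/U; 13: G/A; 14: G/A.

11, 12, 13, 14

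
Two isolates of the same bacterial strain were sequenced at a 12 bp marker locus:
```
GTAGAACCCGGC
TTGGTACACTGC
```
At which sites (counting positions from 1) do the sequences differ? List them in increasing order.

Differences at site 1 (G→T), site 3 (A→G), site 5 (A→T), site 8 (C→A), site 10 (G→T).

1, 3, 5, 8, 10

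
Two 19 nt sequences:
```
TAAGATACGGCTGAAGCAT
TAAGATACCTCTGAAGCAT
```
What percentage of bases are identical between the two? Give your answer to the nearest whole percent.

89%

2 positions differ (9, 10), so 17 of 19 match: 17/19 = 89.47%.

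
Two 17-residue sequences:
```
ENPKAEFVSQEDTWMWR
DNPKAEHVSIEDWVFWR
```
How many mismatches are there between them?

Comparing position by position, 6 residues differ: 1 (E/D), 7 (F/H), 10 (Q/I), 13 (T/W), 14 (W/V), 15 (M/F).

6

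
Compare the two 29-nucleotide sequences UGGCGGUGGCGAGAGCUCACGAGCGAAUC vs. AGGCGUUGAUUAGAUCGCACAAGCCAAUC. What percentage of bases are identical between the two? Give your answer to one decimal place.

9 positions differ (1, 6, 9, 10, 11, 15, 17, 21, 25), so 20 of 29 match: 20/29 = 68.97%.

69.0%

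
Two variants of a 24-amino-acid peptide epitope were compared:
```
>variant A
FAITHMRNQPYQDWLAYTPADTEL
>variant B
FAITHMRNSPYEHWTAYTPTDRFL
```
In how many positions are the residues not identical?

The sequences differ at positions 9, 12, 13, 15, 20, 22, 23 (1-based) — 7 in total.

7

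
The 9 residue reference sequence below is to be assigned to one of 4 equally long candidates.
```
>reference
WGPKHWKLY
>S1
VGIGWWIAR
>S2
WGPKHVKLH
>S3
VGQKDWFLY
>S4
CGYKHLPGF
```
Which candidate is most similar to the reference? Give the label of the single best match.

Hamming distances to reference — S1: 7; S2: 2; S3: 4; S4: 6.
Smallest is S2 with 2 mismatches.

S2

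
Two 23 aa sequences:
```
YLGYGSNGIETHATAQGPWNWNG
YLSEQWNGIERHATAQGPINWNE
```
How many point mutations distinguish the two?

Comparing position by position, 7 residues differ: 3 (G/S), 4 (Y/E), 5 (G/Q), 6 (S/W), 11 (T/R), 19 (W/I), 23 (G/E).

7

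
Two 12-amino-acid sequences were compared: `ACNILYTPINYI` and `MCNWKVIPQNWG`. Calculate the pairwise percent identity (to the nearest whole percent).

33%

Mismatches at positions 1, 4, 5, 6, 7, 9, 11, 12 (1-based): 8 of 12.
Identical positions: 4/12 = 33.33% → 33%.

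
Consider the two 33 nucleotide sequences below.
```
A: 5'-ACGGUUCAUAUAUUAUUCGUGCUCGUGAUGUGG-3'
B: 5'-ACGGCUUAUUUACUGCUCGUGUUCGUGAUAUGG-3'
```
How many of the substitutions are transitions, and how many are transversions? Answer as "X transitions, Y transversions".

7 transitions, 1 transversion

Transitions (purine↔purine or pyrimidine↔pyrimidine): 5 U→C, 7 C→U, 13 U→C, 15 A→G, 16 U→C, 22 C→U, 30 G→A.
Transversions (purine↔pyrimidine): 10 A→U.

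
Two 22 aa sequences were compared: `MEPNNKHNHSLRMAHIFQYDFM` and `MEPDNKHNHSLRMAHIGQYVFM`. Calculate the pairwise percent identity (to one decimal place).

86.4%

Mismatches at positions 4, 17, 20 (1-based): 3 of 22.
Identical positions: 19/22 = 86.36% → 86.4%.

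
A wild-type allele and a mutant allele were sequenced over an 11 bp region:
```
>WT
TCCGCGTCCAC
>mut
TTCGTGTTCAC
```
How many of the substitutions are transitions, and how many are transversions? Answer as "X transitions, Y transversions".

Mismatches (1-based):
site 2: C→T (pyrimidine→pyrimidine, transition)
site 5: C→T (pyrimidine→pyrimidine, transition)
site 8: C→T (pyrimidine→pyrimidine, transition)

3 transitions, 0 transversions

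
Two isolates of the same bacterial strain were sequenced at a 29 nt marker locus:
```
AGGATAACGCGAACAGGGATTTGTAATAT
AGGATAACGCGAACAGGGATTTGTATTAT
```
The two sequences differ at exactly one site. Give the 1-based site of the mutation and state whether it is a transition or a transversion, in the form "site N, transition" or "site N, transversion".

site 26, transversion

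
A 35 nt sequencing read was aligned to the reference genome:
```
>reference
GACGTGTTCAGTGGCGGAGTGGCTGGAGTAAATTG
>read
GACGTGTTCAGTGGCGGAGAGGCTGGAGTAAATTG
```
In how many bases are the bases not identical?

1

Mismatches (1-based): base 20: T→A.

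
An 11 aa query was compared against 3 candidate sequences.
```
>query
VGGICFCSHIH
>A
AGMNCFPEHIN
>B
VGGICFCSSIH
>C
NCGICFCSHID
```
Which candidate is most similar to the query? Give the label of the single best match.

B

Hamming distances to query — A: 6; B: 1; C: 3.
Smallest is B with 1 mismatch.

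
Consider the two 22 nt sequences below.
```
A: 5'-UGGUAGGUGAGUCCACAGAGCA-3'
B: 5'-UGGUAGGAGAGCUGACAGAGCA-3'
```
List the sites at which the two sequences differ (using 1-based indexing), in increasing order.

Differences at site 8 (U→A), site 12 (U→C), site 13 (C→U), site 14 (C→G).

8, 12, 13, 14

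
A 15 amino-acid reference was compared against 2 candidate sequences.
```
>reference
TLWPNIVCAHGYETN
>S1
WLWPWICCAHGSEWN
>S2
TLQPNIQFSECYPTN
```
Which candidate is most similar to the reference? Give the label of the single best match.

S1

S1 differs at 5 positions; S2 differs at 7 positions. The closest is S1.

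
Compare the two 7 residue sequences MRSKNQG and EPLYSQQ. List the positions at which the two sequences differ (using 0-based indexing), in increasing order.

0, 1, 2, 3, 4, 6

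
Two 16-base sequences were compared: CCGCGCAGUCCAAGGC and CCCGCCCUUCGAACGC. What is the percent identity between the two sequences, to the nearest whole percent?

56%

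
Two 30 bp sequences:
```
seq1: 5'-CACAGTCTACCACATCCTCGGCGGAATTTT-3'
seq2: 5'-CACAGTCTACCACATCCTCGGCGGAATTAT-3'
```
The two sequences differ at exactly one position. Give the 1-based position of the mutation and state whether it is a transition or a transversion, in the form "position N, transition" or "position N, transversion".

Position 29 changes T→A. T is a pyrimidine and A is a purine, so this is a transversion.

position 29, transversion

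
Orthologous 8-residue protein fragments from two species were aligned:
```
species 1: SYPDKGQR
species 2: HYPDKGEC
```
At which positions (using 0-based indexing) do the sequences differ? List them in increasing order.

0, 6, 7

Differences at position 0 (S→H), position 6 (Q→E), position 7 (R→C).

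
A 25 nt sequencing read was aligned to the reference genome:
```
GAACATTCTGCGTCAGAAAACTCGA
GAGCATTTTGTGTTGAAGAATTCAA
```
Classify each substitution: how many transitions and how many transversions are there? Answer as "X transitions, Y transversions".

9 transitions, 0 transversions

Transitions (purine↔purine or pyrimidine↔pyrimidine): 3 A→G, 8 C→T, 11 C→T, 14 C→T, 15 A→G, 16 G→A, 18 A→G, 21 C→T, 24 G→A.
Transversions (purine↔pyrimidine): none.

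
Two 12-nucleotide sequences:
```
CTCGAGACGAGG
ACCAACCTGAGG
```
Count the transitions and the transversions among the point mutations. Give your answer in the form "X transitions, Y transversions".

3 transitions, 3 transversions

Mismatches (1-based):
site 1: C→A (pyrimidine→purine, transversion)
site 2: T→C (pyrimidine→pyrimidine, transition)
site 4: G→A (purine→purine, transition)
site 6: G→C (purine→pyrimidine, transversion)
site 7: A→C (purine→pyrimidine, transversion)
site 8: C→T (pyrimidine→pyrimidine, transition)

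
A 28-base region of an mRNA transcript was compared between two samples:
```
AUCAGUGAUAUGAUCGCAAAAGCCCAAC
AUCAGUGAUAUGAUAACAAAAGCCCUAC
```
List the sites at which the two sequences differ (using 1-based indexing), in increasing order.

15, 16, 26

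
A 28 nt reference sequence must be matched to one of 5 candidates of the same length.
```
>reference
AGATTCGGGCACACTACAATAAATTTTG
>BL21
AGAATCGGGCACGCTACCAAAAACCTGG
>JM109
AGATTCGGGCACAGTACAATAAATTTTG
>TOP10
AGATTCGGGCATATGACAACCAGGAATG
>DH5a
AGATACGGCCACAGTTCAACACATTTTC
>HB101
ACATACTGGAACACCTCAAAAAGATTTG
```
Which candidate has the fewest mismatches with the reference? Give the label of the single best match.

JM109

BL21 differs at 7 bases; JM109 differs at 1 base; TOP10 differs at 9 bases; DH5a differs at 7 bases; HB101 differs at 9 bases. The closest is JM109.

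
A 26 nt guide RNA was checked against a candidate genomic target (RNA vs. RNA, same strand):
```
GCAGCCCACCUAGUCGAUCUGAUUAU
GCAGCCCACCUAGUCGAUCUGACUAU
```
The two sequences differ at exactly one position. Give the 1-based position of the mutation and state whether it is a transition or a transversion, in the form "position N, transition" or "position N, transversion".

position 23, transition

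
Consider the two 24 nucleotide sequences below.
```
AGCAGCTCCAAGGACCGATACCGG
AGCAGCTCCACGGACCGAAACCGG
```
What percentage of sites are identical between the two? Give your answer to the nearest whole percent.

2 positions differ (11, 19), so 22 of 24 match: 22/24 = 91.67%.

92%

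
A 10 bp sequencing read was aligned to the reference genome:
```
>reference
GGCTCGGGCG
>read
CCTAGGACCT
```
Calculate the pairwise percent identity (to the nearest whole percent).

20%

8 positions differ (1, 2, 3, 4, 5, 7, 8, 10), so 2 of 10 match: 2/10 = 20%.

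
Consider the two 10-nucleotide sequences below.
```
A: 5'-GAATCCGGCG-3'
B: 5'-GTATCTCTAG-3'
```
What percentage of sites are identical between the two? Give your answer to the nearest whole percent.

5 positions differ (2, 6, 7, 8, 9), so 5 of 10 match: 5/10 = 50%.

50%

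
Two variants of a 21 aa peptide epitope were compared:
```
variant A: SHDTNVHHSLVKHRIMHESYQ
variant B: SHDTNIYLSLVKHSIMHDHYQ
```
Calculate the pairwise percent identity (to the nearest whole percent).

Mismatches at positions 6, 7, 8, 14, 18, 19 (1-based): 6 of 21.
Identical positions: 15/21 = 71.43% → 71%.

71%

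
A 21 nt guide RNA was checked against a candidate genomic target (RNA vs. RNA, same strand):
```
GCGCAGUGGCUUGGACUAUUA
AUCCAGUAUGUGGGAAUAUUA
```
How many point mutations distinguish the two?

Comparing position by position, 8 sites differ: 1 (G/A), 2 (C/U), 3 (G/C), 8 (G/A), 9 (G/U), 10 (C/G), 12 (U/G), 16 (C/A).

8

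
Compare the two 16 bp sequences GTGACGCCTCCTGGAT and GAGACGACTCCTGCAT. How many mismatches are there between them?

3

The sequences differ at bases 2, 7, 14 (1-based) — 3 in total.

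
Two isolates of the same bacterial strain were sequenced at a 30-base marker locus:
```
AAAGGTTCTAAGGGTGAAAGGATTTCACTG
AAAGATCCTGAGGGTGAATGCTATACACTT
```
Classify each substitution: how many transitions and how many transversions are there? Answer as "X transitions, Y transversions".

3 transitions, 6 transversions

Mismatches (1-based):
site 5: G→A (purine→purine, transition)
site 7: T→C (pyrimidine→pyrimidine, transition)
site 10: A→G (purine→purine, transition)
site 19: A→T (purine→pyrimidine, transversion)
site 21: G→C (purine→pyrimidine, transversion)
site 22: A→T (purine→pyrimidine, transversion)
site 23: T→A (pyrimidine→purine, transversion)
site 25: T→A (pyrimidine→purine, transversion)
site 30: G→T (purine→pyrimidine, transversion)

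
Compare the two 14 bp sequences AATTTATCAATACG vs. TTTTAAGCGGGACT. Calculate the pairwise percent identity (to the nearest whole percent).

43%

Mismatches at positions 1, 2, 5, 7, 9, 10, 11, 14 (1-based): 8 of 14.
Identical positions: 6/14 = 42.86% → 43%.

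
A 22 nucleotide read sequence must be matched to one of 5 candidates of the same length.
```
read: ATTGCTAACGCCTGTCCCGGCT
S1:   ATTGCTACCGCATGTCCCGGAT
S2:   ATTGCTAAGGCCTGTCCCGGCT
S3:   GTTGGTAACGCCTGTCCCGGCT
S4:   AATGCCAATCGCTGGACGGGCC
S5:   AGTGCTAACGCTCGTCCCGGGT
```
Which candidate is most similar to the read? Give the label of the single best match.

S2

Hamming distances to read — S1: 3; S2: 1; S3: 2; S4: 9; S5: 4.
Smallest is S2 with 1 mismatch.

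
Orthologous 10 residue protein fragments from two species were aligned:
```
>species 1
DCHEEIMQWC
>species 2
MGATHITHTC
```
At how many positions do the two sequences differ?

8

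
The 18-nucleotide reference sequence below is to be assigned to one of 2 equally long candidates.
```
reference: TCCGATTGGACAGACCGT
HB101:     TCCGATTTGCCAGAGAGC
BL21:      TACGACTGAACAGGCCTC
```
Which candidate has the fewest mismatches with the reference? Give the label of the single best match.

HB101 differs at 5 sites; BL21 differs at 6 sites. The closest is HB101.

HB101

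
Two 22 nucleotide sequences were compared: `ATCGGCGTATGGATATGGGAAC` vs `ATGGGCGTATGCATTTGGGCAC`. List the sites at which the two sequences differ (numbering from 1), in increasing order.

3, 12, 15, 20

Differences at site 3 (C→G), site 12 (G→C), site 15 (A→T), site 20 (A→C).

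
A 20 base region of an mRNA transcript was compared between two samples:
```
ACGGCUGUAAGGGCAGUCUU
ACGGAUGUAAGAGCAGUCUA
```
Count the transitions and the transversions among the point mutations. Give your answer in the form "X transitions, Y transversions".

Transitions (purine↔purine or pyrimidine↔pyrimidine): 12 G→A.
Transversions (purine↔pyrimidine): 5 C→A, 20 U→A.

1 transition, 2 transversions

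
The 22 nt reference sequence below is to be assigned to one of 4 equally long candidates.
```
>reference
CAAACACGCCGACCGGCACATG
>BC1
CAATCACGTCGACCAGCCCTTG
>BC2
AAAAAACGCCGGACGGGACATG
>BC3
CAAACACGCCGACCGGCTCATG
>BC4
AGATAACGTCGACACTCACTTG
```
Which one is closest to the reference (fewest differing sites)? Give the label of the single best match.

Hamming distances to reference — BC1: 5; BC2: 5; BC3: 1; BC4: 9.
Smallest is BC3 with 1 mismatch.

BC3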